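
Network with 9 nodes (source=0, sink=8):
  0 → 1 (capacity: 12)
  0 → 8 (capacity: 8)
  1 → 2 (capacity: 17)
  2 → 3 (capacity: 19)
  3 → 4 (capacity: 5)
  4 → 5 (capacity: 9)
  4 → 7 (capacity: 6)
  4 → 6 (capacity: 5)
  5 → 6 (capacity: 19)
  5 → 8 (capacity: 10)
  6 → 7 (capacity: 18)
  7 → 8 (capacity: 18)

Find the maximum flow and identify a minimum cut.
Max flow = 13, Min cut edges: (0,8), (3,4)

Maximum flow: 13
Minimum cut: (0,8), (3,4)
Partition: S = [0, 1, 2, 3], T = [4, 5, 6, 7, 8]

Max-flow min-cut theorem verified: both equal 13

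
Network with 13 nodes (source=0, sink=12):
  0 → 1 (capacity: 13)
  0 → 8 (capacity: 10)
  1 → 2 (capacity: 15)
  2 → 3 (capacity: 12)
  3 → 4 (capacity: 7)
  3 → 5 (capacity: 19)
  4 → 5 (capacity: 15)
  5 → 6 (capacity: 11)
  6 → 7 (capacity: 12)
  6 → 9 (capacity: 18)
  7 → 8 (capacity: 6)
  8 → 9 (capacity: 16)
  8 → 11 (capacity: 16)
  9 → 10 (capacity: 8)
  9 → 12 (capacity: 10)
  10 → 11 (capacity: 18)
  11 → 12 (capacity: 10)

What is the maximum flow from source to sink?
Maximum flow = 20

Max flow: 20

Flow assignment:
  0 → 1: 11/13
  0 → 8: 9/10
  1 → 2: 11/15
  2 → 3: 11/12
  3 → 5: 11/19
  5 → 6: 11/11
  6 → 7: 6/12
  6 → 9: 5/18
  7 → 8: 6/6
  8 → 9: 5/16
  8 → 11: 10/16
  9 → 12: 10/10
  11 → 12: 10/10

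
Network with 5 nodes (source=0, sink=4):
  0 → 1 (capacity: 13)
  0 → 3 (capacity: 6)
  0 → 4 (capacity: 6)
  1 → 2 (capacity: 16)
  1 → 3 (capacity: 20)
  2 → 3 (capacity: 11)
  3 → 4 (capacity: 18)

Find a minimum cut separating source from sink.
Min cut value = 24, edges: (0,4), (3,4)

Min cut value: 24
Partition: S = [0, 1, 2, 3], T = [4]
Cut edges: (0,4), (3,4)

By max-flow min-cut theorem, max flow = min cut = 24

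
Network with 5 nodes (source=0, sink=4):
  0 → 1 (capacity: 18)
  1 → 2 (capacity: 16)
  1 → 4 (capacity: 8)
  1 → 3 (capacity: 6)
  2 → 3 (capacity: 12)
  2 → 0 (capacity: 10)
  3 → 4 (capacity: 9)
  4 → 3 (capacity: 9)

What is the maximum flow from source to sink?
Maximum flow = 17

Max flow: 17

Flow assignment:
  0 → 1: 18/18
  1 → 2: 4/16
  1 → 4: 8/8
  1 → 3: 6/6
  2 → 3: 3/12
  2 → 0: 1/10
  3 → 4: 9/9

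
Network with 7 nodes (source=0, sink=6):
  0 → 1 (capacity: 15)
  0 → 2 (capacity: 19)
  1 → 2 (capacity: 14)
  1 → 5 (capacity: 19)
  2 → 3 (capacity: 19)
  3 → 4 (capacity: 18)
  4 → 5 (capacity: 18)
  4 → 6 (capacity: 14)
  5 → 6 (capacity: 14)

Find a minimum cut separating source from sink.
Min cut value = 28, edges: (4,6), (5,6)

Min cut value: 28
Partition: S = [0, 1, 2, 3, 4, 5], T = [6]
Cut edges: (4,6), (5,6)

By max-flow min-cut theorem, max flow = min cut = 28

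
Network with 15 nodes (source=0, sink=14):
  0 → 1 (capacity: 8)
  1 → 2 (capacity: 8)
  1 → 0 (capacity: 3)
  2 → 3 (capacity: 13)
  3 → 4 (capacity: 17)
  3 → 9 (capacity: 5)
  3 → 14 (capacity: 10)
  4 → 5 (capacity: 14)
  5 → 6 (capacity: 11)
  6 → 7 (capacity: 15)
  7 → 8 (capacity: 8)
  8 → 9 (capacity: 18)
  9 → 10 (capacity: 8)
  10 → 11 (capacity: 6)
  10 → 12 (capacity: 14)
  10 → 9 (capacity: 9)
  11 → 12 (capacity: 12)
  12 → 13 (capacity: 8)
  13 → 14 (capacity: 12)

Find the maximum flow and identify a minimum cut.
Max flow = 8, Min cut edges: (1,2)

Maximum flow: 8
Minimum cut: (1,2)
Partition: S = [0, 1], T = [2, 3, 4, 5, 6, 7, 8, 9, 10, 11, 12, 13, 14]

Max-flow min-cut theorem verified: both equal 8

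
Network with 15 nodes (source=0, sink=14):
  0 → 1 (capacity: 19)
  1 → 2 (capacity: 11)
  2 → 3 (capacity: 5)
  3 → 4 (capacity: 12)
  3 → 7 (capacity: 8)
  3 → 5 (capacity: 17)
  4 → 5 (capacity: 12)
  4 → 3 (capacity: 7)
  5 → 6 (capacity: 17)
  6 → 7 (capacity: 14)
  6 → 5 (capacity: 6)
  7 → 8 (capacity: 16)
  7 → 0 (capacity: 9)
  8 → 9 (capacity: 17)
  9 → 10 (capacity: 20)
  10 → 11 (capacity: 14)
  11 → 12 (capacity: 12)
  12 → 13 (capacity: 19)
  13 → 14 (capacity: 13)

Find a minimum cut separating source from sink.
Min cut value = 5, edges: (2,3)

Min cut value: 5
Partition: S = [0, 1, 2], T = [3, 4, 5, 6, 7, 8, 9, 10, 11, 12, 13, 14]
Cut edges: (2,3)

By max-flow min-cut theorem, max flow = min cut = 5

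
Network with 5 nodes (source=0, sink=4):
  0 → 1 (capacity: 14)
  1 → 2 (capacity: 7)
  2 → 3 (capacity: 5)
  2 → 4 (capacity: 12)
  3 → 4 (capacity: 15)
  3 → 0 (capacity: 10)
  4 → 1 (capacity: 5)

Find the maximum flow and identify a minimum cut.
Max flow = 7, Min cut edges: (1,2)

Maximum flow: 7
Minimum cut: (1,2)
Partition: S = [0, 1], T = [2, 3, 4]

Max-flow min-cut theorem verified: both equal 7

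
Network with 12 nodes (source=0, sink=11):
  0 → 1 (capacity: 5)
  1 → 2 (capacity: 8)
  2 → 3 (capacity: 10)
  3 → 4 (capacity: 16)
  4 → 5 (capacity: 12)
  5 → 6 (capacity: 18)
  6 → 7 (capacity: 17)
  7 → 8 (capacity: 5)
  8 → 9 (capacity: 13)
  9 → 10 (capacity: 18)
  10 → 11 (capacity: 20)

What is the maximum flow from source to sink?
Maximum flow = 5

Max flow: 5

Flow assignment:
  0 → 1: 5/5
  1 → 2: 5/8
  2 → 3: 5/10
  3 → 4: 5/16
  4 → 5: 5/12
  5 → 6: 5/18
  6 → 7: 5/17
  7 → 8: 5/5
  8 → 9: 5/13
  9 → 10: 5/18
  10 → 11: 5/20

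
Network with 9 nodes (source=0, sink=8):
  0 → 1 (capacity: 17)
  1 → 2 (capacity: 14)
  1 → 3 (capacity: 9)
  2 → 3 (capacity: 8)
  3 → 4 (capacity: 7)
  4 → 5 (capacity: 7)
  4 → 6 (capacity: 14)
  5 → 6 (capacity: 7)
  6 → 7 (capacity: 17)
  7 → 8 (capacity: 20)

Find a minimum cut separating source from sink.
Min cut value = 7, edges: (3,4)

Min cut value: 7
Partition: S = [0, 1, 2, 3], T = [4, 5, 6, 7, 8]
Cut edges: (3,4)

By max-flow min-cut theorem, max flow = min cut = 7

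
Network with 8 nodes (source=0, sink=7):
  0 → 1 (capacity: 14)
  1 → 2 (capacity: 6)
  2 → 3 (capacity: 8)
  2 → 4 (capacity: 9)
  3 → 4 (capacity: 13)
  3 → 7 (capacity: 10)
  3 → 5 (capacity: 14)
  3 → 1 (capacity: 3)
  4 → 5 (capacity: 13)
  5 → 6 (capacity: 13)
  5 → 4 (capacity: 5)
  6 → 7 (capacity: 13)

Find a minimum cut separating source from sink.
Min cut value = 6, edges: (1,2)

Min cut value: 6
Partition: S = [0, 1], T = [2, 3, 4, 5, 6, 7]
Cut edges: (1,2)

By max-flow min-cut theorem, max flow = min cut = 6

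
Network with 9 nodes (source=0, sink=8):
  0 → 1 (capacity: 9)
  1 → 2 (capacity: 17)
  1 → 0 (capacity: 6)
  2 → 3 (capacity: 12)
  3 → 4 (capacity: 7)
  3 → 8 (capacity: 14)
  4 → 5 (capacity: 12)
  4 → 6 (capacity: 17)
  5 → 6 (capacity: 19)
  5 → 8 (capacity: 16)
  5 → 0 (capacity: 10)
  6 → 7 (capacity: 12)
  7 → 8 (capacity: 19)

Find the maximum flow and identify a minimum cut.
Max flow = 9, Min cut edges: (0,1)

Maximum flow: 9
Minimum cut: (0,1)
Partition: S = [0], T = [1, 2, 3, 4, 5, 6, 7, 8]

Max-flow min-cut theorem verified: both equal 9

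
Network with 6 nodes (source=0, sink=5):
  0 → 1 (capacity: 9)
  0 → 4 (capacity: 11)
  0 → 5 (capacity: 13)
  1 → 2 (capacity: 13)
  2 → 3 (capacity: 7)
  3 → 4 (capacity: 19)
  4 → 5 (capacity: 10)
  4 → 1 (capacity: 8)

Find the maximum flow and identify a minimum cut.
Max flow = 23, Min cut edges: (0,5), (4,5)

Maximum flow: 23
Minimum cut: (0,5), (4,5)
Partition: S = [0, 1, 2, 3, 4], T = [5]

Max-flow min-cut theorem verified: both equal 23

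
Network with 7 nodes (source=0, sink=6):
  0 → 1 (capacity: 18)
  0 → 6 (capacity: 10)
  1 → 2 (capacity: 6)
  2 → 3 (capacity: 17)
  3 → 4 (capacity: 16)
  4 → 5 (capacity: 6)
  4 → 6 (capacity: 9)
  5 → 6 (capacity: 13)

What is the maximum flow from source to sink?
Maximum flow = 16

Max flow: 16

Flow assignment:
  0 → 1: 6/18
  0 → 6: 10/10
  1 → 2: 6/6
  2 → 3: 6/17
  3 → 4: 6/16
  4 → 6: 6/9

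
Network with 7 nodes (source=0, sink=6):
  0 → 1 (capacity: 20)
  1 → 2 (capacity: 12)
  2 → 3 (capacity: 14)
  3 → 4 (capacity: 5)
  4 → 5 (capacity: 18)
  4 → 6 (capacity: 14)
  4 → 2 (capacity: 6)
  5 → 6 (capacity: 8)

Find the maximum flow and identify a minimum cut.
Max flow = 5, Min cut edges: (3,4)

Maximum flow: 5
Minimum cut: (3,4)
Partition: S = [0, 1, 2, 3], T = [4, 5, 6]

Max-flow min-cut theorem verified: both equal 5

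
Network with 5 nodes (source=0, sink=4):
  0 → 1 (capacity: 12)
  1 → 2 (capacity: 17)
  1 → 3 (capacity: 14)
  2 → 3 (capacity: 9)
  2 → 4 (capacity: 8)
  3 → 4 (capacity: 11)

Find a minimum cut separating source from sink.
Min cut value = 12, edges: (0,1)

Min cut value: 12
Partition: S = [0], T = [1, 2, 3, 4]
Cut edges: (0,1)

By max-flow min-cut theorem, max flow = min cut = 12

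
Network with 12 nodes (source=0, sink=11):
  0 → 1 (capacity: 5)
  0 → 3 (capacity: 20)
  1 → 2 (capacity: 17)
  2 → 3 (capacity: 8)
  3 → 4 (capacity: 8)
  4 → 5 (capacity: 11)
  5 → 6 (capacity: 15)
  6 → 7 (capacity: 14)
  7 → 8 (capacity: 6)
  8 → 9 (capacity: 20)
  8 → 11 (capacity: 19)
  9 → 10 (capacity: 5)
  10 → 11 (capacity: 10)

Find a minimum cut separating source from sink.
Min cut value = 6, edges: (7,8)

Min cut value: 6
Partition: S = [0, 1, 2, 3, 4, 5, 6, 7], T = [8, 9, 10, 11]
Cut edges: (7,8)

By max-flow min-cut theorem, max flow = min cut = 6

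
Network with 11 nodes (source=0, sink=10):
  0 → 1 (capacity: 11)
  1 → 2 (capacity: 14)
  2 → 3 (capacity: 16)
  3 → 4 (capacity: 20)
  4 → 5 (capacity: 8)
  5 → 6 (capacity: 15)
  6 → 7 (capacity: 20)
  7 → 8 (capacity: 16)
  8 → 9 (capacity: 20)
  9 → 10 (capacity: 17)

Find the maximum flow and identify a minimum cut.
Max flow = 8, Min cut edges: (4,5)

Maximum flow: 8
Minimum cut: (4,5)
Partition: S = [0, 1, 2, 3, 4], T = [5, 6, 7, 8, 9, 10]

Max-flow min-cut theorem verified: both equal 8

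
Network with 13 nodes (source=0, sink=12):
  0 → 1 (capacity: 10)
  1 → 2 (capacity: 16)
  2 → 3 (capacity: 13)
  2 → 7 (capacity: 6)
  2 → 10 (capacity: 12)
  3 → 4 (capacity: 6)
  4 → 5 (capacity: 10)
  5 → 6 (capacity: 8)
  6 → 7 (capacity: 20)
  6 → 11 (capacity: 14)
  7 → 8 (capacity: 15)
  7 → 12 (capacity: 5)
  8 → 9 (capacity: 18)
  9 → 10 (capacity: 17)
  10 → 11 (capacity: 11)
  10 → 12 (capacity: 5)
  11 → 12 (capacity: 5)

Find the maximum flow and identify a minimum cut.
Max flow = 10, Min cut edges: (0,1)

Maximum flow: 10
Minimum cut: (0,1)
Partition: S = [0], T = [1, 2, 3, 4, 5, 6, 7, 8, 9, 10, 11, 12]

Max-flow min-cut theorem verified: both equal 10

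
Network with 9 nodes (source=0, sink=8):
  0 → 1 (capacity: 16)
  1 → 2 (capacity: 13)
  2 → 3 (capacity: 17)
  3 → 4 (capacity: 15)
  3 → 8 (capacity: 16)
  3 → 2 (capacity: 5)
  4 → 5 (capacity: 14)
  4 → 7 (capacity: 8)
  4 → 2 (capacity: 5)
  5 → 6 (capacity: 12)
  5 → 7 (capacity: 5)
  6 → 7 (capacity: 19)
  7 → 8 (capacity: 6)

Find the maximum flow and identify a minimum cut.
Max flow = 13, Min cut edges: (1,2)

Maximum flow: 13
Minimum cut: (1,2)
Partition: S = [0, 1], T = [2, 3, 4, 5, 6, 7, 8]

Max-flow min-cut theorem verified: both equal 13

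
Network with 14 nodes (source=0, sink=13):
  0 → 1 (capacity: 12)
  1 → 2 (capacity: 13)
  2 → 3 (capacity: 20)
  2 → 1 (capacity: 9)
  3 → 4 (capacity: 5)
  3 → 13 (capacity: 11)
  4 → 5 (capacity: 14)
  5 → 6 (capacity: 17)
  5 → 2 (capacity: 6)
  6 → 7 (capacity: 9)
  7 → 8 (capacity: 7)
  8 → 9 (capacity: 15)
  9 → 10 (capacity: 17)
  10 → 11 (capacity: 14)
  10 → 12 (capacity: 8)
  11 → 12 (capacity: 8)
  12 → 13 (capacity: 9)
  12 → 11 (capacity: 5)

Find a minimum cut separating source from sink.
Min cut value = 12, edges: (0,1)

Min cut value: 12
Partition: S = [0], T = [1, 2, 3, 4, 5, 6, 7, 8, 9, 10, 11, 12, 13]
Cut edges: (0,1)

By max-flow min-cut theorem, max flow = min cut = 12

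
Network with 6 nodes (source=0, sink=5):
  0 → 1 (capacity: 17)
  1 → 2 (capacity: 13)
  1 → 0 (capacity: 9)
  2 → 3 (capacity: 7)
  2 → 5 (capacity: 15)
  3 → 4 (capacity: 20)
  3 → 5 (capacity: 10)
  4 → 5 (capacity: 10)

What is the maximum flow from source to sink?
Maximum flow = 13

Max flow: 13

Flow assignment:
  0 → 1: 13/17
  1 → 2: 13/13
  2 → 5: 13/15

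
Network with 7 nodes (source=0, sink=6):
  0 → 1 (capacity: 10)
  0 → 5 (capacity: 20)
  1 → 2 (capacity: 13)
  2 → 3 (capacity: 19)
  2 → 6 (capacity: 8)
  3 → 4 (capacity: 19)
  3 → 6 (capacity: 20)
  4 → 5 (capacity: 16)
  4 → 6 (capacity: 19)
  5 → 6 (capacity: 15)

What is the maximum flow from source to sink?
Maximum flow = 25

Max flow: 25

Flow assignment:
  0 → 1: 10/10
  0 → 5: 15/20
  1 → 2: 10/13
  2 → 3: 2/19
  2 → 6: 8/8
  3 → 6: 2/20
  5 → 6: 15/15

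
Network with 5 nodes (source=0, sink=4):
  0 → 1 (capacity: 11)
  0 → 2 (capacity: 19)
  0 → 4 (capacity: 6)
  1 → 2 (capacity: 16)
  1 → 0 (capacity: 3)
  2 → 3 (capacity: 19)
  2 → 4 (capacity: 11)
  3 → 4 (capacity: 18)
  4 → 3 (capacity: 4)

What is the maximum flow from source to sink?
Maximum flow = 35

Max flow: 35

Flow assignment:
  0 → 1: 11/11
  0 → 2: 18/19
  0 → 4: 6/6
  1 → 2: 11/16
  2 → 3: 18/19
  2 → 4: 11/11
  3 → 4: 18/18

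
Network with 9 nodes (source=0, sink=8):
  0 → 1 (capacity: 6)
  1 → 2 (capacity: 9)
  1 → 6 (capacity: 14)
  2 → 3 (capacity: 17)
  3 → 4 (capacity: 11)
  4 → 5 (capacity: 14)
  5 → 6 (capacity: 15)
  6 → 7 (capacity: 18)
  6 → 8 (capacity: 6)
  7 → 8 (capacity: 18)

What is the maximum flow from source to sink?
Maximum flow = 6

Max flow: 6

Flow assignment:
  0 → 1: 6/6
  1 → 6: 6/14
  6 → 8: 6/6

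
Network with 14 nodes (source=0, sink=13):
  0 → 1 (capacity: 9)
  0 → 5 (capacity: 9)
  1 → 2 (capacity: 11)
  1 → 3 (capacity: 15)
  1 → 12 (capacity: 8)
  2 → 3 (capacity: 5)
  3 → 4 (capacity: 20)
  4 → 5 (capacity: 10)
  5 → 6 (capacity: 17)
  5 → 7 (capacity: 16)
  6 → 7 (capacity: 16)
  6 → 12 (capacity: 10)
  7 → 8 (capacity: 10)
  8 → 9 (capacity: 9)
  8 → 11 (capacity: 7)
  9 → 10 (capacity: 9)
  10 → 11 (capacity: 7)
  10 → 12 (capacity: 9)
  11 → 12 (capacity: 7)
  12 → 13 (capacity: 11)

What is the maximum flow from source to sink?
Maximum flow = 11

Max flow: 11

Flow assignment:
  0 → 1: 9/9
  0 → 5: 2/9
  1 → 3: 1/15
  1 → 12: 8/8
  3 → 4: 1/20
  4 → 5: 1/10
  5 → 6: 3/17
  6 → 12: 3/10
  12 → 13: 11/11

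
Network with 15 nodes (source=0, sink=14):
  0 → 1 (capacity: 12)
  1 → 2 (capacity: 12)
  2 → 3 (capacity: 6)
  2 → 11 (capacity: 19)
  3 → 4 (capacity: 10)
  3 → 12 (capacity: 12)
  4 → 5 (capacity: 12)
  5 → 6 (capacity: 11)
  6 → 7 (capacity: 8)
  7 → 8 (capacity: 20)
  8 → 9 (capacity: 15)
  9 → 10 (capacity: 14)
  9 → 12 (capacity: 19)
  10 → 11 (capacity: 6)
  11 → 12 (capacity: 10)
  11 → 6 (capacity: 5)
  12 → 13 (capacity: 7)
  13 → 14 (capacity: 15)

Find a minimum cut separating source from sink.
Min cut value = 7, edges: (12,13)

Min cut value: 7
Partition: S = [0, 1, 2, 3, 4, 5, 6, 7, 8, 9, 10, 11, 12], T = [13, 14]
Cut edges: (12,13)

By max-flow min-cut theorem, max flow = min cut = 7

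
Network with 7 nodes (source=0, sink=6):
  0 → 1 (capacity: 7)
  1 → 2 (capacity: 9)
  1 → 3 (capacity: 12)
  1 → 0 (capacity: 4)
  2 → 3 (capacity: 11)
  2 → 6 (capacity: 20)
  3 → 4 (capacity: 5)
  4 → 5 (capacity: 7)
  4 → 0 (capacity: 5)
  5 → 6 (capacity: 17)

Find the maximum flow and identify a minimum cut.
Max flow = 7, Min cut edges: (0,1)

Maximum flow: 7
Minimum cut: (0,1)
Partition: S = [0], T = [1, 2, 3, 4, 5, 6]

Max-flow min-cut theorem verified: both equal 7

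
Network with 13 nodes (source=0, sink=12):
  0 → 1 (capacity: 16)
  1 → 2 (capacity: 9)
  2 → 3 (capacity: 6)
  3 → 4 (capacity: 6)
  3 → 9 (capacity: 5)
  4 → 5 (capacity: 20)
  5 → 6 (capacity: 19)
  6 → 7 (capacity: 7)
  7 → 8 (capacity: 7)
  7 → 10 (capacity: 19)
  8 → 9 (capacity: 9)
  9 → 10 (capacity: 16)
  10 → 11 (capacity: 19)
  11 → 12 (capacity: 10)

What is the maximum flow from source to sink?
Maximum flow = 6

Max flow: 6

Flow assignment:
  0 → 1: 6/16
  1 → 2: 6/9
  2 → 3: 6/6
  3 → 4: 1/6
  3 → 9: 5/5
  4 → 5: 1/20
  5 → 6: 1/19
  6 → 7: 1/7
  7 → 10: 1/19
  9 → 10: 5/16
  10 → 11: 6/19
  11 → 12: 6/10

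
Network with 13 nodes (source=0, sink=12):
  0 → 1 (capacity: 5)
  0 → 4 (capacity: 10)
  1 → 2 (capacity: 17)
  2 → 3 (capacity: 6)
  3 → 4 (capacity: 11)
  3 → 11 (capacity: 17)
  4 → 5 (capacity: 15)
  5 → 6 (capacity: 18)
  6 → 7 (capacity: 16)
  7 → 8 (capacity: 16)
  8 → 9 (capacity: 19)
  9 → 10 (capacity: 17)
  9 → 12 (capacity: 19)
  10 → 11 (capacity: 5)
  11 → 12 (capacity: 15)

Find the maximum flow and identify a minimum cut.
Max flow = 15, Min cut edges: (0,1), (0,4)

Maximum flow: 15
Minimum cut: (0,1), (0,4)
Partition: S = [0], T = [1, 2, 3, 4, 5, 6, 7, 8, 9, 10, 11, 12]

Max-flow min-cut theorem verified: both equal 15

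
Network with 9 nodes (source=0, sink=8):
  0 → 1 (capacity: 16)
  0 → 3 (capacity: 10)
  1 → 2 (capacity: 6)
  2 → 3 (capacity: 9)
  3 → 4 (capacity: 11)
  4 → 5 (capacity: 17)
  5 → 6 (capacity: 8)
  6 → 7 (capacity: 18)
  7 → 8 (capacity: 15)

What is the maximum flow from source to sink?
Maximum flow = 8

Max flow: 8

Flow assignment:
  0 → 1: 6/16
  0 → 3: 2/10
  1 → 2: 6/6
  2 → 3: 6/9
  3 → 4: 8/11
  4 → 5: 8/17
  5 → 6: 8/8
  6 → 7: 8/18
  7 → 8: 8/15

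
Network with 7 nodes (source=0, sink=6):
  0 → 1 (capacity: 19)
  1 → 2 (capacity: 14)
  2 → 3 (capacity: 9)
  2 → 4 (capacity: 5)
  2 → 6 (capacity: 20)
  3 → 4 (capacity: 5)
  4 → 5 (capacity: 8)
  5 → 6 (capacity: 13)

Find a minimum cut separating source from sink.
Min cut value = 14, edges: (1,2)

Min cut value: 14
Partition: S = [0, 1], T = [2, 3, 4, 5, 6]
Cut edges: (1,2)

By max-flow min-cut theorem, max flow = min cut = 14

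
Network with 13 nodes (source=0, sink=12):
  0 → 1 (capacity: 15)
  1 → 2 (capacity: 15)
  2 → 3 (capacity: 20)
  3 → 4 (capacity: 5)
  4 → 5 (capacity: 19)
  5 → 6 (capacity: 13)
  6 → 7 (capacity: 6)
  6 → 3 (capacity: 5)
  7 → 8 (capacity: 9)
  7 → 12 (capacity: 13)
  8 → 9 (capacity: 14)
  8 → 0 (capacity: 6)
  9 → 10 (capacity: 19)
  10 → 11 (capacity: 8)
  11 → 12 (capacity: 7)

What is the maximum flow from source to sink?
Maximum flow = 5

Max flow: 5

Flow assignment:
  0 → 1: 5/15
  1 → 2: 5/15
  2 → 3: 5/20
  3 → 4: 5/5
  4 → 5: 5/19
  5 → 6: 5/13
  6 → 7: 5/6
  7 → 12: 5/13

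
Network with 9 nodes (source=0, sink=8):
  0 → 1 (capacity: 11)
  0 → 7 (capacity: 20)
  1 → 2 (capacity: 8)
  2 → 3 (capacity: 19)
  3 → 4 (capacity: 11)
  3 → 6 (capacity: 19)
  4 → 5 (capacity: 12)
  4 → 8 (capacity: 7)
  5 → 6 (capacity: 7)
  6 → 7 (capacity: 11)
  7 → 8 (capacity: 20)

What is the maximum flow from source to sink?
Maximum flow = 27

Max flow: 27

Flow assignment:
  0 → 1: 8/11
  0 → 7: 19/20
  1 → 2: 8/8
  2 → 3: 8/19
  3 → 4: 7/11
  3 → 6: 1/19
  4 → 8: 7/7
  6 → 7: 1/11
  7 → 8: 20/20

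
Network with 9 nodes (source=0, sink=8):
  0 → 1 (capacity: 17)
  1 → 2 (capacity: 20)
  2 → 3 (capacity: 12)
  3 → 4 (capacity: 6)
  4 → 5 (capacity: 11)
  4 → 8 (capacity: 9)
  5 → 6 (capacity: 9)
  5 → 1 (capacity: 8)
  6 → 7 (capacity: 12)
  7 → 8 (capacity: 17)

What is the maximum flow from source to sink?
Maximum flow = 6

Max flow: 6

Flow assignment:
  0 → 1: 6/17
  1 → 2: 6/20
  2 → 3: 6/12
  3 → 4: 6/6
  4 → 8: 6/9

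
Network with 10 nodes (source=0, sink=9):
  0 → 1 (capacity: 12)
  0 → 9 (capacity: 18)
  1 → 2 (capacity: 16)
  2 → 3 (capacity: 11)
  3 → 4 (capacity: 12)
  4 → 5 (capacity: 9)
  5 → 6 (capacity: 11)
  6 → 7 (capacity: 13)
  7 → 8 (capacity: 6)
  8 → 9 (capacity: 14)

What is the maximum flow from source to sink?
Maximum flow = 24

Max flow: 24

Flow assignment:
  0 → 1: 6/12
  0 → 9: 18/18
  1 → 2: 6/16
  2 → 3: 6/11
  3 → 4: 6/12
  4 → 5: 6/9
  5 → 6: 6/11
  6 → 7: 6/13
  7 → 8: 6/6
  8 → 9: 6/14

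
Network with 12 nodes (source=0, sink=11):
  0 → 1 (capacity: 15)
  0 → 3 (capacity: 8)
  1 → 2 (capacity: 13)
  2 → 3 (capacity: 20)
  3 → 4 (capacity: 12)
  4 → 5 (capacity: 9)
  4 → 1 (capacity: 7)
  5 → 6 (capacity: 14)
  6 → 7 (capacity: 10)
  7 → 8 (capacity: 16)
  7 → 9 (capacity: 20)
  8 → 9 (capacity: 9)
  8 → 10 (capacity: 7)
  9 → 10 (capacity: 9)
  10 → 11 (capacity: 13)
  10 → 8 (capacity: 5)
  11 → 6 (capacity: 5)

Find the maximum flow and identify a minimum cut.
Max flow = 9, Min cut edges: (4,5)

Maximum flow: 9
Minimum cut: (4,5)
Partition: S = [0, 1, 2, 3, 4], T = [5, 6, 7, 8, 9, 10, 11]

Max-flow min-cut theorem verified: both equal 9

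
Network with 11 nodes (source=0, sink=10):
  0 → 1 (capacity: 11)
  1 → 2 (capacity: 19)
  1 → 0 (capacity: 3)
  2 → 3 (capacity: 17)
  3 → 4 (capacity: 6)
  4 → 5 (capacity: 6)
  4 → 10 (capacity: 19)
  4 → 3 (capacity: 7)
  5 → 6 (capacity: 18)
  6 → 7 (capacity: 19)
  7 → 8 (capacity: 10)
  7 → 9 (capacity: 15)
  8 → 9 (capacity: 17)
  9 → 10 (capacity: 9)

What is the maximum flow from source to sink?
Maximum flow = 6

Max flow: 6

Flow assignment:
  0 → 1: 6/11
  1 → 2: 6/19
  2 → 3: 6/17
  3 → 4: 6/6
  4 → 10: 6/19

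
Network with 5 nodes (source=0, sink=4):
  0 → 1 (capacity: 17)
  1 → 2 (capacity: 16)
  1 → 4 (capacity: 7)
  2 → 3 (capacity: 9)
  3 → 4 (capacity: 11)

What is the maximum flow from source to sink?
Maximum flow = 16

Max flow: 16

Flow assignment:
  0 → 1: 16/17
  1 → 2: 9/16
  1 → 4: 7/7
  2 → 3: 9/9
  3 → 4: 9/11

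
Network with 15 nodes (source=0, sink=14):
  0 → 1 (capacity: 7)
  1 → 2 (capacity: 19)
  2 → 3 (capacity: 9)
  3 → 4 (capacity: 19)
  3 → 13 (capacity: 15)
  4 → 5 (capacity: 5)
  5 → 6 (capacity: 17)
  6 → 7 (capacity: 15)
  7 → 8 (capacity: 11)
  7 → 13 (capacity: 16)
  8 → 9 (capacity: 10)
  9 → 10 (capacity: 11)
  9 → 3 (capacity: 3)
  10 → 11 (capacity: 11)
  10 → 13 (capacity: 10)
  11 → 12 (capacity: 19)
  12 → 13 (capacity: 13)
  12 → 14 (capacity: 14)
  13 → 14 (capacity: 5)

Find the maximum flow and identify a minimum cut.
Max flow = 7, Min cut edges: (0,1)

Maximum flow: 7
Minimum cut: (0,1)
Partition: S = [0], T = [1, 2, 3, 4, 5, 6, 7, 8, 9, 10, 11, 12, 13, 14]

Max-flow min-cut theorem verified: both equal 7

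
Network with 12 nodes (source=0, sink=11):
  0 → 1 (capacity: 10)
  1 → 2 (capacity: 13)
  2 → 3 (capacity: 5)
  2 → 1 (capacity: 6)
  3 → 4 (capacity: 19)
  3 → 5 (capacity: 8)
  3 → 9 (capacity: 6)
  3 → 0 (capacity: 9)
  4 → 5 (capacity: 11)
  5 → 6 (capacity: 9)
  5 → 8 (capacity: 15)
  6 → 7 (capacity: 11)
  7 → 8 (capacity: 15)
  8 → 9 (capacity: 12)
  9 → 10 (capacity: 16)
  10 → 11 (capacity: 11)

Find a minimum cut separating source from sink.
Min cut value = 5, edges: (2,3)

Min cut value: 5
Partition: S = [0, 1, 2], T = [3, 4, 5, 6, 7, 8, 9, 10, 11]
Cut edges: (2,3)

By max-flow min-cut theorem, max flow = min cut = 5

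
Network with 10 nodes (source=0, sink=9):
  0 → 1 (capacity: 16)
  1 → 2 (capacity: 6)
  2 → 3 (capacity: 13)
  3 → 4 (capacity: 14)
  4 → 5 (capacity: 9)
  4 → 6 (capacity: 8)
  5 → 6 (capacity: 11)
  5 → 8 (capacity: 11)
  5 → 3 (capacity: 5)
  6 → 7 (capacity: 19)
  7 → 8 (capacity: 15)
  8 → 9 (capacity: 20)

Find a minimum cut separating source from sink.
Min cut value = 6, edges: (1,2)

Min cut value: 6
Partition: S = [0, 1], T = [2, 3, 4, 5, 6, 7, 8, 9]
Cut edges: (1,2)

By max-flow min-cut theorem, max flow = min cut = 6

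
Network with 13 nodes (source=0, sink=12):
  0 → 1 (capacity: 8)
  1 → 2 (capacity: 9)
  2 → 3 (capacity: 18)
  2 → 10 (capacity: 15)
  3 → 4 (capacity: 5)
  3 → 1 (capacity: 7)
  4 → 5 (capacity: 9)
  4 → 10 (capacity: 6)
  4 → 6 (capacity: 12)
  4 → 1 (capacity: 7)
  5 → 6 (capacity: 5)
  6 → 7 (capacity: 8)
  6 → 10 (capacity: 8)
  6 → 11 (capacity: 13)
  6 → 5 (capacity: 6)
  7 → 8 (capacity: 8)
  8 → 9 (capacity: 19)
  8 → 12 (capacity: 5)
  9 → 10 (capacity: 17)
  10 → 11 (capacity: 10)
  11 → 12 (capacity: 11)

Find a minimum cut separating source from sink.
Min cut value = 8, edges: (0,1)

Min cut value: 8
Partition: S = [0], T = [1, 2, 3, 4, 5, 6, 7, 8, 9, 10, 11, 12]
Cut edges: (0,1)

By max-flow min-cut theorem, max flow = min cut = 8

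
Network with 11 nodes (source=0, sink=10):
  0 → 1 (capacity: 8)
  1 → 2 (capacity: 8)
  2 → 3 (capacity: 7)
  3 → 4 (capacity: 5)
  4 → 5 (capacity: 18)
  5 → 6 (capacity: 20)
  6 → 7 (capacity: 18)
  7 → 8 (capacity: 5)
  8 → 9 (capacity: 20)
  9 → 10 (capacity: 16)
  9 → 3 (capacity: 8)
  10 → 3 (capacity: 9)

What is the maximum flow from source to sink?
Maximum flow = 5

Max flow: 5

Flow assignment:
  0 → 1: 5/8
  1 → 2: 5/8
  2 → 3: 5/7
  3 → 4: 5/5
  4 → 5: 5/18
  5 → 6: 5/20
  6 → 7: 5/18
  7 → 8: 5/5
  8 → 9: 5/20
  9 → 10: 5/16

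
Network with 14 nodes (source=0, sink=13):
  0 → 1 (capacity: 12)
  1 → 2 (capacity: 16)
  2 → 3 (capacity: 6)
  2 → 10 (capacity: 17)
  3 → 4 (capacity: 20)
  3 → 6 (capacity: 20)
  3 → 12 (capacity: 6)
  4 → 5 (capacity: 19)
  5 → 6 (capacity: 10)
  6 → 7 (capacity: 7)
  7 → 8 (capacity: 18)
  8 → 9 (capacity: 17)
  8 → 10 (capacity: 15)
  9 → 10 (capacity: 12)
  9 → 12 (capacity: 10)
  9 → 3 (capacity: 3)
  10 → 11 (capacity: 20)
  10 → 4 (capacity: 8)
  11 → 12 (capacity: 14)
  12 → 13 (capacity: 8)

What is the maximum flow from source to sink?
Maximum flow = 8

Max flow: 8

Flow assignment:
  0 → 1: 8/12
  1 → 2: 8/16
  2 → 3: 2/6
  2 → 10: 6/17
  3 → 12: 2/6
  10 → 11: 6/20
  11 → 12: 6/14
  12 → 13: 8/8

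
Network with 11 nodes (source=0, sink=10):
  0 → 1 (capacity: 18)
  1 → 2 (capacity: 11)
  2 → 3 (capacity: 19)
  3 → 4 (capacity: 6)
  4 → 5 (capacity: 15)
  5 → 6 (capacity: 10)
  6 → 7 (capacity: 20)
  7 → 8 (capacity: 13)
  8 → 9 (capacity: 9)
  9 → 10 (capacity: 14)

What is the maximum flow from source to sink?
Maximum flow = 6

Max flow: 6

Flow assignment:
  0 → 1: 6/18
  1 → 2: 6/11
  2 → 3: 6/19
  3 → 4: 6/6
  4 → 5: 6/15
  5 → 6: 6/10
  6 → 7: 6/20
  7 → 8: 6/13
  8 → 9: 6/9
  9 → 10: 6/14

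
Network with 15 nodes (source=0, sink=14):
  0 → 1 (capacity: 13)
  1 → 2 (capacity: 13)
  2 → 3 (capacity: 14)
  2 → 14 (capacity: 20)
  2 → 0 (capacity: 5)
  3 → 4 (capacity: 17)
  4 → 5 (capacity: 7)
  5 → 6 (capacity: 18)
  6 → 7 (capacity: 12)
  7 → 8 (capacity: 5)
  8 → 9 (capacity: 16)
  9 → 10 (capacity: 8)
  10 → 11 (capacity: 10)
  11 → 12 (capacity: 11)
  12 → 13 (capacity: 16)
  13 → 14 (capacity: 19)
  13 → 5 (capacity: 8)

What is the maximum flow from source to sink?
Maximum flow = 13

Max flow: 13

Flow assignment:
  0 → 1: 13/13
  1 → 2: 13/13
  2 → 14: 13/20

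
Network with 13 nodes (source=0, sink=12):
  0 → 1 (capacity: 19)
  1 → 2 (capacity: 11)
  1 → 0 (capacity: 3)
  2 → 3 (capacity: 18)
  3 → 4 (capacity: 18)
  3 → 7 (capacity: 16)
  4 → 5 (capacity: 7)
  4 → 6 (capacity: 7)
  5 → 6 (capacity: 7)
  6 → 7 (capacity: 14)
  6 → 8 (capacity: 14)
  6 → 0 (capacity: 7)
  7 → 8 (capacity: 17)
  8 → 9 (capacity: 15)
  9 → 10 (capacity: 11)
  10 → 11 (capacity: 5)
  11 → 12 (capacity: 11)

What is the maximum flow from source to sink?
Maximum flow = 5

Max flow: 5

Flow assignment:
  0 → 1: 5/19
  1 → 2: 5/11
  2 → 3: 5/18
  3 → 7: 5/16
  7 → 8: 5/17
  8 → 9: 5/15
  9 → 10: 5/11
  10 → 11: 5/5
  11 → 12: 5/11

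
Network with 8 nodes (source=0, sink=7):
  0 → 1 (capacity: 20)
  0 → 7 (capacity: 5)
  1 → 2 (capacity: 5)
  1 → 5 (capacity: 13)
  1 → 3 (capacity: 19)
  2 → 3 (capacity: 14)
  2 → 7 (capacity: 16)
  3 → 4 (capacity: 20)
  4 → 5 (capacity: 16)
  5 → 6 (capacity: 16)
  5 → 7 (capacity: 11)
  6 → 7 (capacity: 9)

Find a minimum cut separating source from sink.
Min cut value = 25, edges: (0,1), (0,7)

Min cut value: 25
Partition: S = [0], T = [1, 2, 3, 4, 5, 6, 7]
Cut edges: (0,1), (0,7)

By max-flow min-cut theorem, max flow = min cut = 25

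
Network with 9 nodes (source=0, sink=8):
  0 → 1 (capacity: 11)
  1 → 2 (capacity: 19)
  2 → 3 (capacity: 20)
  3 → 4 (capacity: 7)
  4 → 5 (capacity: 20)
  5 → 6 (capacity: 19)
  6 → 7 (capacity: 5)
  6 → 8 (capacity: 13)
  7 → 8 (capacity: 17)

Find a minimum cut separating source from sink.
Min cut value = 7, edges: (3,4)

Min cut value: 7
Partition: S = [0, 1, 2, 3], T = [4, 5, 6, 7, 8]
Cut edges: (3,4)

By max-flow min-cut theorem, max flow = min cut = 7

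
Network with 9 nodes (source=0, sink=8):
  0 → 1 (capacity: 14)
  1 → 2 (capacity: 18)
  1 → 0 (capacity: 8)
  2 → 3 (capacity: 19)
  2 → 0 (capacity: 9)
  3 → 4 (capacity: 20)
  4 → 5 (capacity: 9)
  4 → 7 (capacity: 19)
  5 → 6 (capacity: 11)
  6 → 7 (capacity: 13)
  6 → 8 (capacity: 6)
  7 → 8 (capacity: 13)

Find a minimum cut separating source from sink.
Min cut value = 14, edges: (0,1)

Min cut value: 14
Partition: S = [0], T = [1, 2, 3, 4, 5, 6, 7, 8]
Cut edges: (0,1)

By max-flow min-cut theorem, max flow = min cut = 14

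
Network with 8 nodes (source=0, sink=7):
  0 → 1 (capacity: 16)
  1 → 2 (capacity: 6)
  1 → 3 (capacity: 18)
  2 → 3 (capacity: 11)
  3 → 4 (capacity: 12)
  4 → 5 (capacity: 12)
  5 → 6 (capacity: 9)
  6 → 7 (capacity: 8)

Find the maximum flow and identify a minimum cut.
Max flow = 8, Min cut edges: (6,7)

Maximum flow: 8
Minimum cut: (6,7)
Partition: S = [0, 1, 2, 3, 4, 5, 6], T = [7]

Max-flow min-cut theorem verified: both equal 8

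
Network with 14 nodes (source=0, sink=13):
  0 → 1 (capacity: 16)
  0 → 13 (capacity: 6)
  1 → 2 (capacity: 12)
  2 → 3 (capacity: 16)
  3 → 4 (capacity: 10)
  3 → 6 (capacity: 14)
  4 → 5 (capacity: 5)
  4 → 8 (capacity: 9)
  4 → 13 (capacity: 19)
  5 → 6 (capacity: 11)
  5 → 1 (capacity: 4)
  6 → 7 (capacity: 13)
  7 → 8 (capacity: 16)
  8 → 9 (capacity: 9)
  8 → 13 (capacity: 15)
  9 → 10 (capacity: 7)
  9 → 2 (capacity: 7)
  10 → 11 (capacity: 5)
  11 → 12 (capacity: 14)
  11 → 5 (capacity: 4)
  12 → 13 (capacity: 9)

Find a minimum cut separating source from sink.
Min cut value = 18, edges: (0,13), (1,2)

Min cut value: 18
Partition: S = [0, 1], T = [2, 3, 4, 5, 6, 7, 8, 9, 10, 11, 12, 13]
Cut edges: (0,13), (1,2)

By max-flow min-cut theorem, max flow = min cut = 18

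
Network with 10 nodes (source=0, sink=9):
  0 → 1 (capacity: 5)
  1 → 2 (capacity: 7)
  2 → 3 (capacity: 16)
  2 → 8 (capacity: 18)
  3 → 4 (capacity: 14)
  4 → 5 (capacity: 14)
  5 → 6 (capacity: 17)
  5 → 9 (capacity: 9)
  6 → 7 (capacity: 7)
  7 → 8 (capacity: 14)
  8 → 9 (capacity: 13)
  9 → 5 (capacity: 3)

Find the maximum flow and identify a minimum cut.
Max flow = 5, Min cut edges: (0,1)

Maximum flow: 5
Minimum cut: (0,1)
Partition: S = [0], T = [1, 2, 3, 4, 5, 6, 7, 8, 9]

Max-flow min-cut theorem verified: both equal 5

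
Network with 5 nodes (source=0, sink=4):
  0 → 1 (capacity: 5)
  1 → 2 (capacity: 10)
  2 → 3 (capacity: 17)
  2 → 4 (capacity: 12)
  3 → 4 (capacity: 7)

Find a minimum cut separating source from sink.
Min cut value = 5, edges: (0,1)

Min cut value: 5
Partition: S = [0], T = [1, 2, 3, 4]
Cut edges: (0,1)

By max-flow min-cut theorem, max flow = min cut = 5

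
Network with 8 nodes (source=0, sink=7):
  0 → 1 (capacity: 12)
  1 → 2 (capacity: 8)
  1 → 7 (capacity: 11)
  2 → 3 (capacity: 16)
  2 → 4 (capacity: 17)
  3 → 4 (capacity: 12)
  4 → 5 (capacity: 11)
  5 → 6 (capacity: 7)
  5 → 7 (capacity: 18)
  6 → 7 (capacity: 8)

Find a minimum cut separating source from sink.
Min cut value = 12, edges: (0,1)

Min cut value: 12
Partition: S = [0], T = [1, 2, 3, 4, 5, 6, 7]
Cut edges: (0,1)

By max-flow min-cut theorem, max flow = min cut = 12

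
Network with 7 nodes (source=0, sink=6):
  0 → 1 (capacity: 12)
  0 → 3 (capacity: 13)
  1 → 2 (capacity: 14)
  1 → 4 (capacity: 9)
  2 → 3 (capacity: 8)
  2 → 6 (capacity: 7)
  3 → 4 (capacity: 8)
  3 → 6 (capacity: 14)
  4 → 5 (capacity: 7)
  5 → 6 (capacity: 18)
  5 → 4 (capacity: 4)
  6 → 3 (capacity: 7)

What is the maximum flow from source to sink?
Maximum flow = 25

Max flow: 25

Flow assignment:
  0 → 1: 12/12
  0 → 3: 13/13
  1 → 2: 8/14
  1 → 4: 4/9
  2 → 3: 1/8
  2 → 6: 7/7
  3 → 6: 14/14
  4 → 5: 4/7
  5 → 6: 4/18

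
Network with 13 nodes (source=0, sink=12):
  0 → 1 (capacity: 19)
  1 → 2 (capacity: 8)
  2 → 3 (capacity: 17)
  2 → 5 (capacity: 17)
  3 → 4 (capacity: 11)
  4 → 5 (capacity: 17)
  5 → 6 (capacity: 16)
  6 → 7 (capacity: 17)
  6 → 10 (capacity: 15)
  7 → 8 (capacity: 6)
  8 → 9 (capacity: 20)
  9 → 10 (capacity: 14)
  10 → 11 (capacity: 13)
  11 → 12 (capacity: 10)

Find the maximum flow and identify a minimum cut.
Max flow = 8, Min cut edges: (1,2)

Maximum flow: 8
Minimum cut: (1,2)
Partition: S = [0, 1], T = [2, 3, 4, 5, 6, 7, 8, 9, 10, 11, 12]

Max-flow min-cut theorem verified: both equal 8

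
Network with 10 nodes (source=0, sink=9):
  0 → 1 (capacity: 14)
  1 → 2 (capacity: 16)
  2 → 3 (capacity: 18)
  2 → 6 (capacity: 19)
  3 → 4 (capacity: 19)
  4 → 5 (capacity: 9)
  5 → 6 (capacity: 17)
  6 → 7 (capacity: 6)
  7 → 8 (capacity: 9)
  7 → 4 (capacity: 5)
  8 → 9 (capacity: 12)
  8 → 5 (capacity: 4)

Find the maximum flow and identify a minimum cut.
Max flow = 6, Min cut edges: (6,7)

Maximum flow: 6
Minimum cut: (6,7)
Partition: S = [0, 1, 2, 3, 4, 5, 6], T = [7, 8, 9]

Max-flow min-cut theorem verified: both equal 6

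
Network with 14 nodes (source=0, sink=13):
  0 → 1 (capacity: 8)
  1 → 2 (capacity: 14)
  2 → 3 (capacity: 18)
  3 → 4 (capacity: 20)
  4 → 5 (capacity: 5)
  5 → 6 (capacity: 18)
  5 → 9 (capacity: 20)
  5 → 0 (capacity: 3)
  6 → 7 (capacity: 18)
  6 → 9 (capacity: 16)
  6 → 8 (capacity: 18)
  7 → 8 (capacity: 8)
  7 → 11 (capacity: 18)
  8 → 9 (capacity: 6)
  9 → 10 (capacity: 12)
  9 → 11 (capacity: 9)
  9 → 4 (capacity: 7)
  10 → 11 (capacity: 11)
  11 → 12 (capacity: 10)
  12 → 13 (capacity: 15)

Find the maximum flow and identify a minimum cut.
Max flow = 5, Min cut edges: (4,5)

Maximum flow: 5
Minimum cut: (4,5)
Partition: S = [0, 1, 2, 3, 4], T = [5, 6, 7, 8, 9, 10, 11, 12, 13]

Max-flow min-cut theorem verified: both equal 5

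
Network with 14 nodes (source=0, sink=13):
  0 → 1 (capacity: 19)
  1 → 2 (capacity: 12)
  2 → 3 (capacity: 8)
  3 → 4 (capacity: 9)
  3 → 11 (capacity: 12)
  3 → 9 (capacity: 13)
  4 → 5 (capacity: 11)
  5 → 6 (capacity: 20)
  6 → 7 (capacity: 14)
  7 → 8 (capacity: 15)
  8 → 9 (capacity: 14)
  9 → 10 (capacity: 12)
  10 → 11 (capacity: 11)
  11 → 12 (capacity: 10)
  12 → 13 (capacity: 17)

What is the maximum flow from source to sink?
Maximum flow = 8

Max flow: 8

Flow assignment:
  0 → 1: 8/19
  1 → 2: 8/12
  2 → 3: 8/8
  3 → 11: 8/12
  11 → 12: 8/10
  12 → 13: 8/17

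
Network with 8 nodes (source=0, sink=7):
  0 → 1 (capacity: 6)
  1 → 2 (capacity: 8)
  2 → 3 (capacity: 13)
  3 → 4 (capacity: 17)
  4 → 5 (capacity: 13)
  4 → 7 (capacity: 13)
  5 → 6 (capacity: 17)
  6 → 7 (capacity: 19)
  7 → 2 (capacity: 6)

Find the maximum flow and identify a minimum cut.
Max flow = 6, Min cut edges: (0,1)

Maximum flow: 6
Minimum cut: (0,1)
Partition: S = [0], T = [1, 2, 3, 4, 5, 6, 7]

Max-flow min-cut theorem verified: both equal 6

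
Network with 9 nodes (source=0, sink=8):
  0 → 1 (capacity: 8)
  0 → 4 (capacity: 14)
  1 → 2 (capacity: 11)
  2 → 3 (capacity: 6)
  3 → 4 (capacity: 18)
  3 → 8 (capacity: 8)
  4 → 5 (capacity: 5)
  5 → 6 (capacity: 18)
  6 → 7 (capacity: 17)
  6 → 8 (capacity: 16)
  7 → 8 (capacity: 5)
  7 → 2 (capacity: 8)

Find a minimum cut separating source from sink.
Min cut value = 11, edges: (2,3), (4,5)

Min cut value: 11
Partition: S = [0, 1, 2, 4], T = [3, 5, 6, 7, 8]
Cut edges: (2,3), (4,5)

By max-flow min-cut theorem, max flow = min cut = 11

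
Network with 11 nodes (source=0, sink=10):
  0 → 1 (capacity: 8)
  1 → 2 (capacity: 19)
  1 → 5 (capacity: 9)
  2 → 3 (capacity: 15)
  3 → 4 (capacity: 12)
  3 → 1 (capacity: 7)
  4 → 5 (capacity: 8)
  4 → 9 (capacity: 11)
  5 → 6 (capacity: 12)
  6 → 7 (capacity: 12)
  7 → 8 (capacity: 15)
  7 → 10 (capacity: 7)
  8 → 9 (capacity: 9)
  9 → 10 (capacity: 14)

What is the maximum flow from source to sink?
Maximum flow = 8

Max flow: 8

Flow assignment:
  0 → 1: 8/8
  1 → 2: 1/19
  1 → 5: 7/9
  2 → 3: 1/15
  3 → 4: 1/12
  4 → 9: 1/11
  5 → 6: 7/12
  6 → 7: 7/12
  7 → 10: 7/7
  9 → 10: 1/14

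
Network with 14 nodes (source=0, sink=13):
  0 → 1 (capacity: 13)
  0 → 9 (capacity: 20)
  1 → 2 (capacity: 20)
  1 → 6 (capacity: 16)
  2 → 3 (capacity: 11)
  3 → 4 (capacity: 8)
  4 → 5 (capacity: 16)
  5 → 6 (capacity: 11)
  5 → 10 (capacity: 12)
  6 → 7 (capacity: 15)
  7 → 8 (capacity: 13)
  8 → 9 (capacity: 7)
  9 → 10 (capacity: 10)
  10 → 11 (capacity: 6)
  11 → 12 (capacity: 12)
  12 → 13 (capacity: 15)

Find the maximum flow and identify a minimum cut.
Max flow = 6, Min cut edges: (10,11)

Maximum flow: 6
Minimum cut: (10,11)
Partition: S = [0, 1, 2, 3, 4, 5, 6, 7, 8, 9, 10], T = [11, 12, 13]

Max-flow min-cut theorem verified: both equal 6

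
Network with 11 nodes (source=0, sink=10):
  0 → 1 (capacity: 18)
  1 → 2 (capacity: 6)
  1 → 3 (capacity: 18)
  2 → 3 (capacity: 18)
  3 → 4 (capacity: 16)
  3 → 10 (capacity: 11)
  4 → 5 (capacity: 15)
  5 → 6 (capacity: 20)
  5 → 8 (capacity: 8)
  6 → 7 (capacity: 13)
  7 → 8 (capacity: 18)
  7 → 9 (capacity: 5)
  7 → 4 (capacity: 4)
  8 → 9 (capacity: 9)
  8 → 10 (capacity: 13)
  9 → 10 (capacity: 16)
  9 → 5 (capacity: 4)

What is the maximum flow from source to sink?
Maximum flow = 18

Max flow: 18

Flow assignment:
  0 → 1: 18/18
  1 → 3: 18/18
  3 → 4: 7/16
  3 → 10: 11/11
  4 → 5: 7/15
  5 → 8: 7/8
  8 → 10: 7/13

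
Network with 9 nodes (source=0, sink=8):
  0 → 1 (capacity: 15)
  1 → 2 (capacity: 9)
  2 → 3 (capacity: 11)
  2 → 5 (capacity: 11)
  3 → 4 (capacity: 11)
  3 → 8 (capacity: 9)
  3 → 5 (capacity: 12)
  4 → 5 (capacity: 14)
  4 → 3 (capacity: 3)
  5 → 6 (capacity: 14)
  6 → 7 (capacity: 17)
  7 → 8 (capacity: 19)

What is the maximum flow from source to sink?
Maximum flow = 9

Max flow: 9

Flow assignment:
  0 → 1: 9/15
  1 → 2: 9/9
  2 → 3: 9/11
  3 → 8: 9/9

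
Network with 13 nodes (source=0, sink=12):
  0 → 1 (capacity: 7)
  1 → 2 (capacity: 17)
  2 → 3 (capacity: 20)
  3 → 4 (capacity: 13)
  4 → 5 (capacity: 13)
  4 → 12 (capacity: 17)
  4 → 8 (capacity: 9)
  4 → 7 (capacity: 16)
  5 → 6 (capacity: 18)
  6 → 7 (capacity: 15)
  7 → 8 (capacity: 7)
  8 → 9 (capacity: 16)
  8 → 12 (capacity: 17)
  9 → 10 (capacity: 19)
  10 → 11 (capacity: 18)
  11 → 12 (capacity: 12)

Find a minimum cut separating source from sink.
Min cut value = 7, edges: (0,1)

Min cut value: 7
Partition: S = [0], T = [1, 2, 3, 4, 5, 6, 7, 8, 9, 10, 11, 12]
Cut edges: (0,1)

By max-flow min-cut theorem, max flow = min cut = 7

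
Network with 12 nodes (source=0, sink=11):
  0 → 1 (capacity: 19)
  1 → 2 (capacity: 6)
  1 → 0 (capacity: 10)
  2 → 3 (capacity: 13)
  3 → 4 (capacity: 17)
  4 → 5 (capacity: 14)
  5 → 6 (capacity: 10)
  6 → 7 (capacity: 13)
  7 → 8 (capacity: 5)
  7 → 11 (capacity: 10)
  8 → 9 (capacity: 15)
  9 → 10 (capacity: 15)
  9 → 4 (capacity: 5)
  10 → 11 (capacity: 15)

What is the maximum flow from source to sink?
Maximum flow = 6

Max flow: 6

Flow assignment:
  0 → 1: 6/19
  1 → 2: 6/6
  2 → 3: 6/13
  3 → 4: 6/17
  4 → 5: 6/14
  5 → 6: 6/10
  6 → 7: 6/13
  7 → 11: 6/10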